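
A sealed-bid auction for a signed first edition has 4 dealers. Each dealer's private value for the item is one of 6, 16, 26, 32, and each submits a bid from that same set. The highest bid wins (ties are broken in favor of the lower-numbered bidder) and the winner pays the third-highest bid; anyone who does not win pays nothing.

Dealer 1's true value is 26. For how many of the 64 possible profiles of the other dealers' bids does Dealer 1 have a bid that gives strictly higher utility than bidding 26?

12

Others bid (6, 6, 32): truth gives 0; bid 32 gives 20 > 0. Violating.
Others bid (6, 16, 32): truth gives 0; bid 32 gives 10 > 0. Violating.
Others bid (6, 32, 6): truth gives 0; bid 32 gives 20 > 0. Violating.
Others bid (6, 32, 16): truth gives 0; bid 32 gives 10 > 0. Violating.
Others bid (6, 6, 6): truth gives 20; no alternative beats it.
Others bid (6, 6, 16): truth gives 20; no alternative beats it.
(Checking all 64 profiles: 12 have a profitable deviation, 52 do not.)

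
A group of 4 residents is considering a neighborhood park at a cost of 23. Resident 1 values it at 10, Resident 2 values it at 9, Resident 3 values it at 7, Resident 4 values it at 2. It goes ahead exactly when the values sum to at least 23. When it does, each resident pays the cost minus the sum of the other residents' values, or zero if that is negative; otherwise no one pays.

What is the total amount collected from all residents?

11

Total value 28 ≥ cost 23, so it is built.
Resident 1: others sum to 18; max(0, 23 - 18) = 5.
Resident 2: others sum to 19; max(0, 23 - 19) = 4.
Resident 3: others sum to 21; max(0, 23 - 21) = 2.
Resident 4: others sum to 26; max(0, 23 - 26) = 0.
Total collected = 5 + 4 + 2 + 0 = 11.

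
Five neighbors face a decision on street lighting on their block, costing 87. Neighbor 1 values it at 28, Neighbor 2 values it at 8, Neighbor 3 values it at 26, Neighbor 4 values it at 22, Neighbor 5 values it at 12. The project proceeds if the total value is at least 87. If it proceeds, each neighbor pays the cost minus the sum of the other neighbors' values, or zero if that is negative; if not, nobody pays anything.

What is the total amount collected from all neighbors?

52

Total value 96 ≥ cost 87, so it is built.
Neighbor 1: others sum to 68; max(0, 87 - 68) = 19.
Neighbor 2: others sum to 88; max(0, 87 - 88) = 0.
Neighbor 3: others sum to 70; max(0, 87 - 70) = 17.
Neighbor 4: others sum to 74; max(0, 87 - 74) = 13.
Neighbor 5: others sum to 84; max(0, 87 - 84) = 3.
Total collected = 19 + 0 + 17 + 13 + 3 = 52.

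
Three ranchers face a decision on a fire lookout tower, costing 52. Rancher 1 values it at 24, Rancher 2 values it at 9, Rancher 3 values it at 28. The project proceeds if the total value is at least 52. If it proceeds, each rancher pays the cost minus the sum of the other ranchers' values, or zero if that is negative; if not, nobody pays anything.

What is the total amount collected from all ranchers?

34

Total value 61 ≥ cost 52, so it is built.
Rancher 1: others sum to 37; max(0, 52 - 37) = 15.
Rancher 2: others sum to 52; max(0, 52 - 52) = 0.
Rancher 3: others sum to 33; max(0, 52 - 33) = 19.
Total collected = 15 + 0 + 19 = 34.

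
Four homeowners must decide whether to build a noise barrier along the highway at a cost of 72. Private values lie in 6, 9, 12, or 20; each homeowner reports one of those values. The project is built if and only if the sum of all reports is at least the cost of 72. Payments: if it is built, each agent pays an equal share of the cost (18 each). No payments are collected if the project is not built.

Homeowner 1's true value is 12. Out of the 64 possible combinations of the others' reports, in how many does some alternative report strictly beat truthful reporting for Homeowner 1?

Others report (20, 20, 20): truth gives -6; report 6 gives 0 > -6. Violating.
Others report (6, 6, 6): truth gives 0; no alternative beats it.
Others report (6, 6, 9): truth gives 0; no alternative beats it.
(Checking all 64 profiles: 1 has a profitable deviation, 63 do not.)

1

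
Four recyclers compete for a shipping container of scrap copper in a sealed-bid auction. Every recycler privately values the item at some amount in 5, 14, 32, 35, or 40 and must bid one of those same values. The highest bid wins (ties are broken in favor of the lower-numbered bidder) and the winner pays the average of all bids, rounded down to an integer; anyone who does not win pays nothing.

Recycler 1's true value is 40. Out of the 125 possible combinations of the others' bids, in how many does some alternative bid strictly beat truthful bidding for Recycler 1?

Others bid (5, 5, 5): truth gives 27; bid 5 gives 35 > 27. Violating.
Others bid (5, 5, 14): truth gives 24; bid 14 gives 31 > 24. Violating.
Others bid (5, 5, 32): truth gives 20; bid 32 gives 22 > 20. Violating.
Others bid (5, 5, 35): truth gives 19; bid 35 gives 20 > 19. Violating.
Others bid (5, 5, 40): truth gives 18; no alternative beats it.
Others bid (5, 14, 40): truth gives 16; no alternative beats it.
(Checking all 125 profiles: 64 have a profitable deviation, 61 do not.)

64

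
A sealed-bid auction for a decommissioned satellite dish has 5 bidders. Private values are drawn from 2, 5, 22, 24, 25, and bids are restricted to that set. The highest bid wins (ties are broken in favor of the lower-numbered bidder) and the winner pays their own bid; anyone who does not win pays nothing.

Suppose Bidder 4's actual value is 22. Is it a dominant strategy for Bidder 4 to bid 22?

No

Consider the case where Bidder 1 bids 2, Bidder 2 bids 2, Bidder 3 bids 2 and Bidder 5 bids 2.
Truthful bid 22: wins, pays 22, utility 22 - 22 = 0.
Bid 5 instead: wins, pays 5, utility 22 - 5 = 17.
Since 17 > 0, bidding 5 is strictly better here, so truthful bidding is not dominant.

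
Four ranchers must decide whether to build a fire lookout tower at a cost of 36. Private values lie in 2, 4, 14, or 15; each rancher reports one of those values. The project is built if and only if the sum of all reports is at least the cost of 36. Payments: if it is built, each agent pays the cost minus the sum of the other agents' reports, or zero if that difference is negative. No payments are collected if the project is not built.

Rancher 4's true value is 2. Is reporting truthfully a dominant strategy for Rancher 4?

Check each profile of the others' reports and compare truth against every alternative report.
Others report (2, 15, 15): truth gives 0, best alternative gives -2.
Others report (4, 14, 14): truth gives 0, best alternative gives -2.
Others report (14, 4, 14): truth gives 0, best alternative gives -2.
Others report (14, 14, 4): truth gives 0, best alternative gives -2.
Others report (15, 2, 15): truth gives 0, best alternative gives -2.
Others report (15, 15, 2): truth gives 0, best alternative gives -2.
(Remaining 58 profiles checked similarly; truth is weakly best in each.)
In every case the truthful report is at least as good as any alternative, so it is a dominant strategy.

Yes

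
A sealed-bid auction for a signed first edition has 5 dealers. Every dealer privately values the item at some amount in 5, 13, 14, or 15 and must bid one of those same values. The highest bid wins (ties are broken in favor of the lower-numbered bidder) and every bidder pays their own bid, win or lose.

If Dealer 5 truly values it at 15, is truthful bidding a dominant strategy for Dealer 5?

No

Consider the case where Dealer 1 bids 5, Dealer 2 bids 5, Dealer 3 bids 5 and Dealer 4 bids 5.
Truthful bid 15: wins, pays 15, utility 15 - 15 = 0.
Bid 13 instead: wins, pays 13, utility 15 - 13 = 2.
Since 2 > 0, bidding 13 is strictly better here, so truthful bidding is not dominant.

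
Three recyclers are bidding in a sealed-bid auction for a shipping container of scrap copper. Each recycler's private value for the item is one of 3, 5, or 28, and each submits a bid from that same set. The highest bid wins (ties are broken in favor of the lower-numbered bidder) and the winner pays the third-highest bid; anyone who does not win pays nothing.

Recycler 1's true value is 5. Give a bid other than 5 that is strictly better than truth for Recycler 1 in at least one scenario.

Suppose Recycler 2 bids 3 and Recycler 3 bids 28.
Bid 5: loses, pays 0, utility 0.
Bid 28: wins, pays 3, utility 5 - 3 = 2.
So bidding 28 beats truth here (2 > 0).

28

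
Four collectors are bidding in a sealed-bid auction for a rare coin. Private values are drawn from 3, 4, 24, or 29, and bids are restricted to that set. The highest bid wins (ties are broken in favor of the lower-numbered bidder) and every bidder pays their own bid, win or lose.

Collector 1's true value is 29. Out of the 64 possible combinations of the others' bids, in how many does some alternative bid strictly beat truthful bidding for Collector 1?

Others bid (3, 3, 3): truth gives 0; bid 3 gives 26 > 0. Violating.
Others bid (3, 3, 4): truth gives 0; bid 4 gives 25 > 0. Violating.
Others bid (3, 3, 24): truth gives 0; bid 24 gives 5 > 0. Violating.
Others bid (3, 4, 3): truth gives 0; bid 4 gives 25 > 0. Violating.
Others bid (3, 3, 29): truth gives 0; no alternative beats it.
Others bid (3, 4, 29): truth gives 0; no alternative beats it.
(Checking all 64 profiles: 27 have a profitable deviation, 37 do not.)

27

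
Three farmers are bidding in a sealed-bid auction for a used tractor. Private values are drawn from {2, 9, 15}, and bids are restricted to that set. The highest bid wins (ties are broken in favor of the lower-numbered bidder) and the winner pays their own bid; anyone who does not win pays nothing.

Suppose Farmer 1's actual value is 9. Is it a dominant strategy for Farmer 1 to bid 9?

No

Consider the case where Farmer 2 bids 2 and Farmer 3 bids 2.
Truthful bid 9: wins, pays 9, utility 9 - 9 = 0.
Bid 2 instead: wins, pays 2, utility 9 - 2 = 7.
Since 7 > 0, bidding 2 is strictly better here, so truthful bidding is not dominant.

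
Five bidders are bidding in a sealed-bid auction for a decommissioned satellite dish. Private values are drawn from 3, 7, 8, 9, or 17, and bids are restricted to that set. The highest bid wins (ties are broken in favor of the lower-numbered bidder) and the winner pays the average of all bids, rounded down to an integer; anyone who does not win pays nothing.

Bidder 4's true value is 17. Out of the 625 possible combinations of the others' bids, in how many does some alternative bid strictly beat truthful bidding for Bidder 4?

108

Others bid (3, 3, 3, 3): truth gives 12; bid 7 gives 14 > 12. Violating.
Others bid (3, 3, 3, 7): truth gives 11; bid 7 gives 13 > 11. Violating.
Others bid (3, 3, 3, 8): truth gives 11; bid 8 gives 12 > 11. Violating.
Others bid (3, 3, 3, 9): truth gives 10; bid 9 gives 12 > 10. Violating.
Others bid (3, 3, 3, 17): truth gives 9; no alternative beats it.
Others bid (3, 3, 7, 17): truth gives 8; no alternative beats it.
(Checking all 625 profiles: 108 have a profitable deviation, 517 do not.)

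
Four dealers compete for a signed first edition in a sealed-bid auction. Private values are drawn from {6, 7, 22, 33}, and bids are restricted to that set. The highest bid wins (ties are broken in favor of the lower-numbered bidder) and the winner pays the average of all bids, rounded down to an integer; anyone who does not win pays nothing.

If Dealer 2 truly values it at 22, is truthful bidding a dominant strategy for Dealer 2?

Consider the case where Dealer 1 bids 6, Dealer 3 bids 6 and Dealer 4 bids 6.
Truthful bid 22: wins, pays 10, utility 22 - 10 = 12.
Bid 7 instead: wins, pays 6, utility 22 - 6 = 16.
Since 16 > 12, bidding 7 is strictly better here, so truthful bidding is not dominant.

No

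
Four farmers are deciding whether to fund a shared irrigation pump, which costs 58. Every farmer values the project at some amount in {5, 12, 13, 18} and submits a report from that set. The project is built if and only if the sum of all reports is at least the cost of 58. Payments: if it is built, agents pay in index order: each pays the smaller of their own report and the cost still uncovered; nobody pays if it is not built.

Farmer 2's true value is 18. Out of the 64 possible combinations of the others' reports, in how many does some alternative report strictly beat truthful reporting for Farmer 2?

7

Others report (12, 18, 18): truth gives 0; report 12 gives 6 > 0. Violating.
Others report (13, 18, 18): truth gives 0; report 12 gives 6 > 0. Violating.
Others report (18, 12, 18): truth gives 0; report 12 gives 6 > 0. Violating.
Others report (18, 13, 18): truth gives 0; report 12 gives 6 > 0. Violating.
Others report (5, 5, 5): truth gives 0; no alternative beats it.
Others report (5, 5, 12): truth gives 0; no alternative beats it.
(Checking all 64 profiles: 7 have a profitable deviation, 57 do not.)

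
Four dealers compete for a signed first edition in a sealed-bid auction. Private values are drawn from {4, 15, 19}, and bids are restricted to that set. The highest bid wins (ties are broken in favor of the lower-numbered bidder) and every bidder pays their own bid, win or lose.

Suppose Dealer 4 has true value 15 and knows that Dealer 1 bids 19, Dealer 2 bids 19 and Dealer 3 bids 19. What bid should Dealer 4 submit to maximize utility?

4

Bid 4: loses but pays 4, utility -4.
Bid 15: loses but pays 15, utility -15.
Bid 19: loses but pays 19, utility -19.
The best choice is 4 with utility -4.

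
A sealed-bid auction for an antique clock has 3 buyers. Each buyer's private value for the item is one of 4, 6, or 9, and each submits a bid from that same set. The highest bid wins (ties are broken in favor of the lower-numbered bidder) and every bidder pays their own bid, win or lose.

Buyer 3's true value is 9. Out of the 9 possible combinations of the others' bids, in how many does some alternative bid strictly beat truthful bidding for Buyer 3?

Others bid (4, 4): truth gives 0; bid 6 gives 3 > 0. Violating.
Others bid (4, 9): truth gives -9; bid 4 gives -4 > -9. Violating.
Others bid (6, 9): truth gives -9; bid 4 gives -4 > -9. Violating.
Others bid (9, 4): truth gives -9; bid 4 gives -4 > -9. Violating.
Others bid (4, 6): truth gives 0; no alternative beats it.
Others bid (6, 4): truth gives 0; no alternative beats it.
(Checking all 9 profiles: 6 have a profitable deviation, 3 do not.)

6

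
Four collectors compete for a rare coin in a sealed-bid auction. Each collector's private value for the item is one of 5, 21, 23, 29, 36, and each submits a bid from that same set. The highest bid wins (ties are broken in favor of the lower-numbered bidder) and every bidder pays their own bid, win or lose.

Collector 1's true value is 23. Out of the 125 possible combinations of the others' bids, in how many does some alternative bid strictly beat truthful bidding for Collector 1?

Others bid (5, 5, 5): truth gives 0; bid 5 gives 18 > 0. Violating.
Others bid (5, 5, 21): truth gives 0; bid 21 gives 2 > 0. Violating.
Others bid (5, 5, 29): truth gives -23; bid 5 gives -5 > -23. Violating.
Others bid (5, 5, 36): truth gives -23; bid 5 gives -5 > -23. Violating.
Others bid (5, 5, 23): truth gives 0; no alternative beats it.
Others bid (5, 21, 23): truth gives 0; no alternative beats it.
(Checking all 125 profiles: 106 have a profitable deviation, 19 do not.)

106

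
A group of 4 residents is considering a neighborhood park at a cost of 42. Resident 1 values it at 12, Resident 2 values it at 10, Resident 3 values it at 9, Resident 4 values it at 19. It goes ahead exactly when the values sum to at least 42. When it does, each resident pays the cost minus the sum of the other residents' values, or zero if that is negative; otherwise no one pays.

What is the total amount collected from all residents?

Total value 50 ≥ cost 42, so it is built.
Resident 1: others sum to 38; max(0, 42 - 38) = 4.
Resident 2: others sum to 40; max(0, 42 - 40) = 2.
Resident 3: others sum to 41; max(0, 42 - 41) = 1.
Resident 4: others sum to 31; max(0, 42 - 31) = 11.
Total collected = 4 + 2 + 1 + 11 = 18.

18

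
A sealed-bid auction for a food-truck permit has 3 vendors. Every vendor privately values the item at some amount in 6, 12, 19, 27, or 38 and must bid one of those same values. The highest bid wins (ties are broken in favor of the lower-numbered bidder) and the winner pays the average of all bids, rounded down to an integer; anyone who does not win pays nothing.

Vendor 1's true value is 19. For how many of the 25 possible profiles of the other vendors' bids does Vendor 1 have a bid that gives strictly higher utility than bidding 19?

4

Others bid (6, 6): truth gives 9; bid 6 gives 13 > 9. Violating.
Others bid (6, 12): truth gives 7; bid 12 gives 9 > 7. Violating.
Others bid (12, 6): truth gives 7; bid 12 gives 9 > 7. Violating.
Others bid (12, 12): truth gives 5; bid 12 gives 7 > 5. Violating.
Others bid (6, 19): truth gives 5; no alternative beats it.
Others bid (6, 27): truth gives 0; no alternative beats it.
(Checking all 25 profiles: 4 have a profitable deviation, 21 do not.)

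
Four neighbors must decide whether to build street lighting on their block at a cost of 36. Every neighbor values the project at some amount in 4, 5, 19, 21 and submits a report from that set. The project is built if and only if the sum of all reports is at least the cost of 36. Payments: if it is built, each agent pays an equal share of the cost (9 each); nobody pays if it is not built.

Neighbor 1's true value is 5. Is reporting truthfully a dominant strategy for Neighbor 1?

No

Consider the case where Neighbor 2 reports 5, Neighbor 3 reports 5 and Neighbor 4 reports 21.
Truthful report 5: project built, pays 9, utility 5 - 9 = -4.
Report 4 instead: project not built, utility 0.
Since 0 > -4, reporting 4 is strictly better here, so truthful reporting is not dominant.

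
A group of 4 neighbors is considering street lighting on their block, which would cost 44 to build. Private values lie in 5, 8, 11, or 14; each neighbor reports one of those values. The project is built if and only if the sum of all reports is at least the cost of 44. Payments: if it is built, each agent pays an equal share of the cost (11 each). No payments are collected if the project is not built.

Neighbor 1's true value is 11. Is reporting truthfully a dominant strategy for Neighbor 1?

Yes

Check each profile of the others' reports and compare truth against every alternative report.
Others report (5, 5, 5): truth gives 0, best alternative gives 0.
Others report (5, 5, 8): truth gives 0, best alternative gives 0.
Others report (5, 5, 11): truth gives 0, best alternative gives 0.
Others report (5, 5, 14): truth gives 0, best alternative gives 0.
Others report (5, 8, 5): truth gives 0, best alternative gives 0.
Others report (5, 8, 8): truth gives 0, best alternative gives 0.
(Remaining 58 profiles checked similarly; truth is weakly best in each.)
In every case the truthful report is at least as good as any alternative, so it is a dominant strategy.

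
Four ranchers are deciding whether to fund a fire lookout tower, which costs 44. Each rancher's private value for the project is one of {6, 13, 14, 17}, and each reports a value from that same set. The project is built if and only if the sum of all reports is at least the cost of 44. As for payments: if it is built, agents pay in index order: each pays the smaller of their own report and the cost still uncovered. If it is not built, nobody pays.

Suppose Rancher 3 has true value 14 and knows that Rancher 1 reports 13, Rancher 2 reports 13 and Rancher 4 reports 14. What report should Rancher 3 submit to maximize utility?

Report 6: project built, pays 6, utility 14 - 6 = 8.
Report 13: project built, pays 13, utility 14 - 13 = 1.
Report 14: project built, pays 14, utility 14 - 14 = 0.
Report 17: project built, pays 17, utility 14 - 17 = -3.
The best choice is 6 with utility 8.

6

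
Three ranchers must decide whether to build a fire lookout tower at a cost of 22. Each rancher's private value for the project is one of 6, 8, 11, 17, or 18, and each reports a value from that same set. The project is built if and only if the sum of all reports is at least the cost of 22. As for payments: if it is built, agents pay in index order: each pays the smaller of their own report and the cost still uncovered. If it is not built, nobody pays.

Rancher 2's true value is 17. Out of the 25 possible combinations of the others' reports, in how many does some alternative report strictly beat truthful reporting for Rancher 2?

15

Others report (6, 6): truth gives 1; report 11 gives 6 > 1. Violating.
Others report (6, 8): truth gives 1; report 8 gives 9 > 1. Violating.
Others report (6, 11): truth gives 1; report 6 gives 11 > 1. Violating.
Others report (6, 17): truth gives 1; report 6 gives 11 > 1. Violating.
Others report (17, 6): truth gives 12; no alternative beats it.
Others report (17, 8): truth gives 12; no alternative beats it.
(Checking all 25 profiles: 15 have a profitable deviation, 10 do not.)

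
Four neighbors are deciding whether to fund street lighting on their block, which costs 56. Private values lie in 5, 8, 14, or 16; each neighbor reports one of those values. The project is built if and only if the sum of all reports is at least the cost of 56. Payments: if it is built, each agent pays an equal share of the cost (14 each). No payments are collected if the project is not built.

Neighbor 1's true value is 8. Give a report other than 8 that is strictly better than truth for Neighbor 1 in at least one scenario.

Suppose Neighbor 2 reports 16, Neighbor 3 reports 16 and Neighbor 4 reports 16.
Report 8: project built, pays 14, utility 8 - 14 = -6.
Report 5: project not built, utility 0.
So reporting 5 beats truth here (0 > -6).

5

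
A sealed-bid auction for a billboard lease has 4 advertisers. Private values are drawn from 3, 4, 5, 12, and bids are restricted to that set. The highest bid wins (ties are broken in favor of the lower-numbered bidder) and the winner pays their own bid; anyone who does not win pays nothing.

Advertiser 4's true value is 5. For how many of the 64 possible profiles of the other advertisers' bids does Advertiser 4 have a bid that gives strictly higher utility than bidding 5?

Others bid (3, 3, 3): truth gives 0; bid 4 gives 1 > 0. Violating.
Others bid (3, 3, 4): truth gives 0; no alternative beats it.
Others bid (3, 3, 5): truth gives 0; no alternative beats it.
(Checking all 64 profiles: 1 has a profitable deviation, 63 do not.)

1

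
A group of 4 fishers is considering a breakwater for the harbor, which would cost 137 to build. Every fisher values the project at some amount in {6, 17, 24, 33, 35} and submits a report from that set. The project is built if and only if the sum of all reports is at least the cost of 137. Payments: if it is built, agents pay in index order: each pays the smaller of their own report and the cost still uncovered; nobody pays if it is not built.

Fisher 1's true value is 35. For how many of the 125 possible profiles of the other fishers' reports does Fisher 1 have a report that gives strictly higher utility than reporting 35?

1

Others report (35, 35, 35): truth gives 0; report 33 gives 2 > 0. Violating.
Others report (6, 6, 6): truth gives 0; no alternative beats it.
Others report (6, 6, 17): truth gives 0; no alternative beats it.
(Checking all 125 profiles: 1 has a profitable deviation, 124 do not.)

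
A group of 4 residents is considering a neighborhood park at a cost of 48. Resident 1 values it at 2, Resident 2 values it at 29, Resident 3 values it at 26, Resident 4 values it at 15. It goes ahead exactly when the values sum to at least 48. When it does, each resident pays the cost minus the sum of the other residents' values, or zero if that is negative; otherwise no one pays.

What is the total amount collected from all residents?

7

Total value 72 ≥ cost 48, so it is built.
Resident 1: others sum to 70; max(0, 48 - 70) = 0.
Resident 2: others sum to 43; max(0, 48 - 43) = 5.
Resident 3: others sum to 46; max(0, 48 - 46) = 2.
Resident 4: others sum to 57; max(0, 48 - 57) = 0.
Total collected = 0 + 5 + 2 + 0 = 7.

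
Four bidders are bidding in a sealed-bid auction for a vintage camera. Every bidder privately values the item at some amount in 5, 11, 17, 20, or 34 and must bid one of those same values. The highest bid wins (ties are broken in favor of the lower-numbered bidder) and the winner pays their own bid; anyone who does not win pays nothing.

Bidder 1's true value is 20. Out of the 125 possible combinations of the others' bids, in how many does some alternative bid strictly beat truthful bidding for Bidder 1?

27

Others bid (5, 5, 5): truth gives 0; bid 5 gives 15 > 0. Violating.
Others bid (5, 5, 11): truth gives 0; bid 11 gives 9 > 0. Violating.
Others bid (5, 5, 17): truth gives 0; bid 17 gives 3 > 0. Violating.
Others bid (5, 11, 5): truth gives 0; bid 11 gives 9 > 0. Violating.
Others bid (5, 5, 20): truth gives 0; no alternative beats it.
Others bid (5, 5, 34): truth gives 0; no alternative beats it.
(Checking all 125 profiles: 27 have a profitable deviation, 98 do not.)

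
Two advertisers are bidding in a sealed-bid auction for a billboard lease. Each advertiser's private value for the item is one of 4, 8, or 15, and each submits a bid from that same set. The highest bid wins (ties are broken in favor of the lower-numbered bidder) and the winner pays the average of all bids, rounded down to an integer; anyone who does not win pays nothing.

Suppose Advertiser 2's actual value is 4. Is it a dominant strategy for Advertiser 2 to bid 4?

Check each profile of the others' bids and compare truth against every alternative bid.
Others bid (4): truth gives 0, best alternative gives -2.
Others bid (8): truth gives 0, best alternative gives 0.
Others bid (15): truth gives 0, best alternative gives 0.
In every case the truthful bid is at least as good as any alternative, so it is a dominant strategy.

Yes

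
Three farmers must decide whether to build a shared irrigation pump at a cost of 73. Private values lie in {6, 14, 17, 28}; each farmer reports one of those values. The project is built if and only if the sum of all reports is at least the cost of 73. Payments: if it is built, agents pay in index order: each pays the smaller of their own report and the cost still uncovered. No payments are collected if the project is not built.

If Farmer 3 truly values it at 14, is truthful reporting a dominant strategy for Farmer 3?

Yes

Check each profile of the others' reports and compare truth against every alternative report.
Others report (6, 6): truth gives 0, best alternative gives 0.
Others report (6, 14): truth gives 0, best alternative gives 0.
Others report (6, 17): truth gives 0, best alternative gives 0.
Others report (6, 28): truth gives 0, best alternative gives 0.
Others report (14, 6): truth gives 0, best alternative gives 0.
Others report (14, 14): truth gives 0, best alternative gives 0.
(Remaining 10 profiles checked similarly; truth is weakly best in each.)
In every case the truthful report is at least as good as any alternative, so it is a dominant strategy.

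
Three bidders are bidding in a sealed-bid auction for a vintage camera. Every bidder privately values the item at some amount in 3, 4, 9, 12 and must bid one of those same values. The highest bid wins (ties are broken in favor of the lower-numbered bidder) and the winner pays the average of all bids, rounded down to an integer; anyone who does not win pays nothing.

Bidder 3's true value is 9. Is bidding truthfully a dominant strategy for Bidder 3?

No

Consider the case where Bidder 1 bids 3 and Bidder 2 bids 3.
Truthful bid 9: wins, pays 5, utility 9 - 5 = 4.
Bid 4 instead: wins, pays 3, utility 9 - 3 = 6.
Since 6 > 4, bidding 4 is strictly better here, so truthful bidding is not dominant.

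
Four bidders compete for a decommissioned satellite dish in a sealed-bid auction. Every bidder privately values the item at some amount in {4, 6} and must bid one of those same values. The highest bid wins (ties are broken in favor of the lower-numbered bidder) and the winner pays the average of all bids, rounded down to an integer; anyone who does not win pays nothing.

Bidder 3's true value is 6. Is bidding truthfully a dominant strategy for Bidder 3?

Check each profile of the others' bids and compare truth against every alternative bid.
Others bid (4, 4, 4): truth gives 2, best alternative gives 0.
Others bid (4, 4, 6): truth gives 1, best alternative gives 0.
Others bid (4, 6, 4): truth gives 0, best alternative gives 0.
Others bid (4, 6, 6): truth gives 0, best alternative gives 0.
Others bid (6, 4, 4): truth gives 0, best alternative gives 0.
Others bid (6, 4, 6): truth gives 0, best alternative gives 0.
(Remaining 2 profiles checked similarly; truth is weakly best in each.)
In every case the truthful bid is at least as good as any alternative, so it is a dominant strategy.

Yes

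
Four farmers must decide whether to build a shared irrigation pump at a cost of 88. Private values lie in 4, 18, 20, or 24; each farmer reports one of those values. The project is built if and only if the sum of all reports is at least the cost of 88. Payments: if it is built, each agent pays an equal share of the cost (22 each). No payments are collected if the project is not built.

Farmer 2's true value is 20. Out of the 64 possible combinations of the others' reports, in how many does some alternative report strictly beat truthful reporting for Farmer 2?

Others report (20, 24, 24): truth gives -2; report 4 gives 0 > -2. Violating.
Others report (24, 20, 24): truth gives -2; report 4 gives 0 > -2. Violating.
Others report (24, 24, 20): truth gives -2; report 4 gives 0 > -2. Violating.
Others report (24, 24, 24): truth gives -2; report 4 gives 0 > -2. Violating.
Others report (4, 4, 4): truth gives 0; no alternative beats it.
Others report (4, 4, 18): truth gives 0; no alternative beats it.
(Checking all 64 profiles: 4 have a profitable deviation, 60 do not.)

4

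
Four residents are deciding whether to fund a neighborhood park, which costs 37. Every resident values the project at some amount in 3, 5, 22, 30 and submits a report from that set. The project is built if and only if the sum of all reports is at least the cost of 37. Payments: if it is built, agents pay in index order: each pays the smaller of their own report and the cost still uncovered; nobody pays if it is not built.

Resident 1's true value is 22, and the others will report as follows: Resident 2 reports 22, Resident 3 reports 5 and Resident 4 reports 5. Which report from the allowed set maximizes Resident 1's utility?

5

Report 3: project not built, utility 0.
Report 5: project built, pays 5, utility 22 - 5 = 17.
Report 22: project built, pays 22, utility 22 - 22 = 0.
Report 30: project built, pays 30, utility 22 - 30 = -8.
The best choice is 5 with utility 17.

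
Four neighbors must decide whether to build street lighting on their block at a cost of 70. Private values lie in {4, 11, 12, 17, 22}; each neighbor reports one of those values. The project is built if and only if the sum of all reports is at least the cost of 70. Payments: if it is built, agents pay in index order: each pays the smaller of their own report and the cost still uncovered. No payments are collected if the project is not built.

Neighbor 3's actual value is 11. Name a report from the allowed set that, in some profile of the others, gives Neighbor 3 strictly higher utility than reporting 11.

Suppose Neighbor 1 reports 22, Neighbor 2 reports 22 and Neighbor 4 reports 22.
Report 11: project built, pays 11, utility 11 - 11 = 0.
Report 4: project built, pays 4, utility 11 - 4 = 7.
So reporting 4 beats truth here (7 > 0).

4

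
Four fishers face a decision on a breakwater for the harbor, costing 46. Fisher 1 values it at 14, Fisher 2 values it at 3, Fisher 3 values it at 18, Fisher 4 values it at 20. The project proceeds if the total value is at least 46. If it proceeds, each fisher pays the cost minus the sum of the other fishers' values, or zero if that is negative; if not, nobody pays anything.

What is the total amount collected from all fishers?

25

Total value 55 ≥ cost 46, so it is built.
Fisher 1: others sum to 41; max(0, 46 - 41) = 5.
Fisher 2: others sum to 52; max(0, 46 - 52) = 0.
Fisher 3: others sum to 37; max(0, 46 - 37) = 9.
Fisher 4: others sum to 35; max(0, 46 - 35) = 11.
Total collected = 5 + 0 + 9 + 11 = 25.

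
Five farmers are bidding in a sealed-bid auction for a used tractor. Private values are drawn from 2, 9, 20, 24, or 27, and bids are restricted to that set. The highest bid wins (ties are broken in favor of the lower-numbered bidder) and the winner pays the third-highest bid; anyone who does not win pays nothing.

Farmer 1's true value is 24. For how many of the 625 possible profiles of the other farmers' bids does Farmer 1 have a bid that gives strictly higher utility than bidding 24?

108

Others bid (2, 2, 2, 27): truth gives 0; bid 27 gives 22 > 0. Violating.
Others bid (2, 2, 9, 27): truth gives 0; bid 27 gives 15 > 0. Violating.
Others bid (2, 2, 20, 27): truth gives 0; bid 27 gives 4 > 0. Violating.
Others bid (2, 2, 27, 2): truth gives 0; bid 27 gives 22 > 0. Violating.
Others bid (2, 2, 2, 2): truth gives 22; no alternative beats it.
Others bid (2, 2, 2, 9): truth gives 22; no alternative beats it.
(Checking all 625 profiles: 108 have a profitable deviation, 517 do not.)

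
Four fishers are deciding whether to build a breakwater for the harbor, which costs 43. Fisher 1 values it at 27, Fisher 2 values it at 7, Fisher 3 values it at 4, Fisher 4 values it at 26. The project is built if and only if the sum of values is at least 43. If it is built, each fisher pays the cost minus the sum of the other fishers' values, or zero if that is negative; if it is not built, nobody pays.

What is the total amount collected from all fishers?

Total value 64 ≥ cost 43, so it is built.
Fisher 1: others sum to 37; max(0, 43 - 37) = 6.
Fisher 2: others sum to 57; max(0, 43 - 57) = 0.
Fisher 3: others sum to 60; max(0, 43 - 60) = 0.
Fisher 4: others sum to 38; max(0, 43 - 38) = 5.
Total collected = 6 + 0 + 0 + 5 = 11.

11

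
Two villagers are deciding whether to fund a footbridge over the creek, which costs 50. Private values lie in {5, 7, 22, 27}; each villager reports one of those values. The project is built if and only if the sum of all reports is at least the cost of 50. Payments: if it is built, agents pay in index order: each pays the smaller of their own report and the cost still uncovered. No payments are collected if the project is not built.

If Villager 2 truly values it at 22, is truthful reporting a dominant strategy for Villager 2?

Check each profile of the others' reports and compare truth against every alternative report.
Others report (5): truth gives 0, best alternative gives 0.
Others report (7): truth gives 0, best alternative gives 0.
Others report (22): truth gives 0, best alternative gives 0.
Others report (27): truth gives 0, best alternative gives 0.
In every case the truthful report is at least as good as any alternative, so it is a dominant strategy.

Yes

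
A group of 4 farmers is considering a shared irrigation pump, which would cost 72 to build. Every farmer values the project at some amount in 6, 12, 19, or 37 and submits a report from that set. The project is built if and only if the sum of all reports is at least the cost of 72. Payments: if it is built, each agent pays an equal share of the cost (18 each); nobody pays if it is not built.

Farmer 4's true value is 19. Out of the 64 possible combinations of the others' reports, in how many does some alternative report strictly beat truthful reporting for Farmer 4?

19

Others report (6, 6, 37): truth gives 0; report 37 gives 1 > 0. Violating.
Others report (6, 12, 19): truth gives 0; report 37 gives 1 > 0. Violating.
Others report (6, 19, 12): truth gives 0; report 37 gives 1 > 0. Violating.
Others report (6, 19, 19): truth gives 0; report 37 gives 1 > 0. Violating.
Others report (6, 6, 6): truth gives 0; no alternative beats it.
Others report (6, 6, 12): truth gives 0; no alternative beats it.
(Checking all 64 profiles: 19 have a profitable deviation, 45 do not.)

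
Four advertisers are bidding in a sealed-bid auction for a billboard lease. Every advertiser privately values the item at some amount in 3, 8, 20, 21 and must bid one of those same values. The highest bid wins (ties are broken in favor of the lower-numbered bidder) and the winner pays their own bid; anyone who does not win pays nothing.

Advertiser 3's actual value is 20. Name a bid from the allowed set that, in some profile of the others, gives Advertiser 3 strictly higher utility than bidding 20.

Suppose Advertiser 1 bids 3, Advertiser 2 bids 3 and Advertiser 4 bids 3.
Bid 20: wins, pays 20, utility 20 - 20 = 0.
Bid 8: wins, pays 8, utility 20 - 8 = 12.
So bidding 8 beats truth here (12 > 0).

8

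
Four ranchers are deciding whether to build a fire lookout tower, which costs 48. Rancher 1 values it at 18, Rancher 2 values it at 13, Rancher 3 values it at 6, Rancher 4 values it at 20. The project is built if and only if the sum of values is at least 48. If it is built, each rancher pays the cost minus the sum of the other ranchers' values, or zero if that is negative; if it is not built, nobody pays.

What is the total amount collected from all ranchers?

24

Total value 57 ≥ cost 48, so it is built.
Rancher 1: others sum to 39; max(0, 48 - 39) = 9.
Rancher 2: others sum to 44; max(0, 48 - 44) = 4.
Rancher 3: others sum to 51; max(0, 48 - 51) = 0.
Rancher 4: others sum to 37; max(0, 48 - 37) = 11.
Total collected = 9 + 4 + 0 + 11 = 24.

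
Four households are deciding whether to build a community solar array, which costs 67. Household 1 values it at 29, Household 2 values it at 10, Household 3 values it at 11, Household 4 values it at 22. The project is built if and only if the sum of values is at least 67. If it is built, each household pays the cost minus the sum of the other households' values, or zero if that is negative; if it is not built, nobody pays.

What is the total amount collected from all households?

Total value 72 ≥ cost 67, so it is built.
Household 1: others sum to 43; max(0, 67 - 43) = 24.
Household 2: others sum to 62; max(0, 67 - 62) = 5.
Household 3: others sum to 61; max(0, 67 - 61) = 6.
Household 4: others sum to 50; max(0, 67 - 50) = 17.
Total collected = 24 + 5 + 6 + 17 = 52.

52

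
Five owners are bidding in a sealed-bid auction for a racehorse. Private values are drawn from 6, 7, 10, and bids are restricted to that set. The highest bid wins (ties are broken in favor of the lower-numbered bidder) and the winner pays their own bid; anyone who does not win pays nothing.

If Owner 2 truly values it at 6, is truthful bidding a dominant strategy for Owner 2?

Check each profile of the others' bids and compare truth against every alternative bid.
Others bid (6, 6, 6, 6): truth gives 0, best alternative gives -1.
Others bid (6, 6, 6, 7): truth gives 0, best alternative gives -1.
Others bid (6, 6, 7, 6): truth gives 0, best alternative gives -1.
Others bid (6, 6, 7, 7): truth gives 0, best alternative gives -1.
Others bid (6, 7, 6, 6): truth gives 0, best alternative gives -1.
Others bid (6, 7, 6, 7): truth gives 0, best alternative gives -1.
(Remaining 75 profiles checked similarly; truth is weakly best in each.)
In every case the truthful bid is at least as good as any alternative, so it is a dominant strategy.

Yes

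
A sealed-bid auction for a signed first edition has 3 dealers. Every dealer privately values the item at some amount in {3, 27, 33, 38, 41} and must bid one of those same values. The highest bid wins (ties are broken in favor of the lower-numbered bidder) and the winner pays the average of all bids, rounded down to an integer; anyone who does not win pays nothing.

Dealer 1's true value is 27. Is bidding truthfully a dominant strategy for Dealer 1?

No

Consider the case where Dealer 2 bids 3 and Dealer 3 bids 3.
Truthful bid 27: wins, pays 11, utility 27 - 11 = 16.
Bid 3 instead: wins, pays 3, utility 27 - 3 = 24.
Since 24 > 16, bidding 3 is strictly better here, so truthful bidding is not dominant.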